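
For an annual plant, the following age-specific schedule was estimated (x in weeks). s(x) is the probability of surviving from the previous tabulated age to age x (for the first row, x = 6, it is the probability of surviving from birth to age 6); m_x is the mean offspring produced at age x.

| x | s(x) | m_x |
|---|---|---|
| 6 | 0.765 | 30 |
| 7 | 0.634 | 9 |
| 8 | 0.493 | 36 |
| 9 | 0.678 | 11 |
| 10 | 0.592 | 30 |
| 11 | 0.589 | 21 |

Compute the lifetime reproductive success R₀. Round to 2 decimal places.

41.77

Survivorship from birth: l_x = s_6·s_7·…·s_x.
  l_6 = 0.76500
  l_7 = 0.48501
  l_8 = 0.23911
  l_9 = 0.16212
  l_10 = 0.09597
  l_11 = 0.05653
R₀ = Σ l_x m_x:
  age 6: 0.76500 × 30 = 22.9500
  age 7: 0.48501 × 9 = 4.3651
  age 8: 0.23911 × 36 = 8.6080
  age 9: 0.16212 × 11 = 1.7833
  age 10: 0.09597 × 30 = 2.8791
  age 11: 0.05653 × 21 = 1.1871
R₀ = 22.9500 + 4.3651 + 8.6080 + 1.7833 + 2.8791 + 1.1871 = 41.7726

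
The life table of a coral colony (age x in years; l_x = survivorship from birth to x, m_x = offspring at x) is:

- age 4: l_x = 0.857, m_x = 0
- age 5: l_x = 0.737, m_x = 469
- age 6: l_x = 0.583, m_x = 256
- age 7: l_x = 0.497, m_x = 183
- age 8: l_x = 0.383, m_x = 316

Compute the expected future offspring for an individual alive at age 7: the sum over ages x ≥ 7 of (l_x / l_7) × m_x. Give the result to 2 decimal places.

l_7 = 0.497. Conditional survival from age 7 to x is l_x / l_7.
  x=7: (0.497/0.497) × 183 = 183.0000
  x=8: (0.383/0.497) × 316 = 243.5171
Sum = 183.0000 + 243.5171 = 426.5171

426.52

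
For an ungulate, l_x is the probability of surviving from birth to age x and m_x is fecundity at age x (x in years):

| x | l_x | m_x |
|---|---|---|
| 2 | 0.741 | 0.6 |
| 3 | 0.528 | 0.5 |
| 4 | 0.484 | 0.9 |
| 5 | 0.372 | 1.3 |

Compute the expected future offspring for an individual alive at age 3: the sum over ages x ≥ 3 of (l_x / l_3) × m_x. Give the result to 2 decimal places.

2.24

l_3 = 0.528. Conditional survival from age 3 to x is l_x / l_3.
  x=3: (0.528/0.528) × 0.5 = 0.5000
  x=4: (0.484/0.528) × 0.9 = 0.8250
  x=5: (0.372/0.528) × 1.3 = 0.9159
Sum = 0.5000 + 0.8250 + 0.9159 = 2.2409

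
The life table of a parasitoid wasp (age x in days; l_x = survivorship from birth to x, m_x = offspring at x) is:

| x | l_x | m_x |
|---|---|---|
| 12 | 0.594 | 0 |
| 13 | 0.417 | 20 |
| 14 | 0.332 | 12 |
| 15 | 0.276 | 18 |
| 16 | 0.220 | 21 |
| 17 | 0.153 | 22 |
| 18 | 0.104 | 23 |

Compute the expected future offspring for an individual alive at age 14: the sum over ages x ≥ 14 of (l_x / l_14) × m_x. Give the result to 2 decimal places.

58.22

l_14 = 0.332. Conditional survival from age 14 to x is l_x / l_14.
  x=14: (0.332/0.332) × 12 = 12.0000
  x=15: (0.276/0.332) × 18 = 14.9639
  x=16: (0.220/0.332) × 21 = 13.9157
  x=17: (0.153/0.332) × 22 = 10.1386
  x=18: (0.104/0.332) × 23 = 7.2048
Sum = 12.0000 + 14.9639 + 13.9157 + 10.1386 + 7.2048 = 58.2229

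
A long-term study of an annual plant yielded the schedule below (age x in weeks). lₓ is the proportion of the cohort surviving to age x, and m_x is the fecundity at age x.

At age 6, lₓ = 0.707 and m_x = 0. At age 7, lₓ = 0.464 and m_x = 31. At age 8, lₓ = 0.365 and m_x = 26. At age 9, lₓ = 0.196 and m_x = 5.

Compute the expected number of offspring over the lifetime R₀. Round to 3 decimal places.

24.854

R₀ = Σ lₓ m_x:
  age 6: 0.707 × 0 = 0.0000
  age 7: 0.464 × 31 = 14.3840
  age 8: 0.365 × 26 = 9.4900
  age 9: 0.196 × 5 = 0.9800
R₀ = 0.0000 + 14.3840 + 9.4900 + 0.9800 = 24.8540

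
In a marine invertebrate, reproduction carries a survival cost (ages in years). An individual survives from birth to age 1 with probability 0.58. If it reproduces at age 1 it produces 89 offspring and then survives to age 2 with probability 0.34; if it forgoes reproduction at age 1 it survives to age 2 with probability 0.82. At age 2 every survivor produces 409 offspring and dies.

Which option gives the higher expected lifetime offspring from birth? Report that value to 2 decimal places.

194.52

breed at age 1: R₀ = 0.58 × (89 + 0.34 × 409) = 0.58 × 228.0600 = 132.2748
delay to age 2: R₀ = 0.58 × (0.82 × 409) = 0.58 × 335.3800 = 194.5204
Higher: delay to age 2 (194.5204).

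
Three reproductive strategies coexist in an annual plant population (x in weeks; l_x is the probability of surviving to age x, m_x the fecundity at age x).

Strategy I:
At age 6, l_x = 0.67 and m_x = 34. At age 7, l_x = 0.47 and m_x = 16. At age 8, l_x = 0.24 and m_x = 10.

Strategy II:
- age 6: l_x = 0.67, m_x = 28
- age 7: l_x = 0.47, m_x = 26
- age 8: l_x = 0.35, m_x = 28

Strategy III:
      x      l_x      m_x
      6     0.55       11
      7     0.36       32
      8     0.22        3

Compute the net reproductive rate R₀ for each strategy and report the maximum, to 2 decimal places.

40.78

Strategy I: R₀ = 0.67×34 + 0.47×16 + 0.24×10 = 32.7000
Strategy II: R₀ = 0.67×28 + 0.47×26 + 0.35×28 = 40.7800
Strategy III: R₀ = 0.55×11 + 0.36×32 + 0.22×3 = 18.2300
Highest R₀: strategy II with 40.7800.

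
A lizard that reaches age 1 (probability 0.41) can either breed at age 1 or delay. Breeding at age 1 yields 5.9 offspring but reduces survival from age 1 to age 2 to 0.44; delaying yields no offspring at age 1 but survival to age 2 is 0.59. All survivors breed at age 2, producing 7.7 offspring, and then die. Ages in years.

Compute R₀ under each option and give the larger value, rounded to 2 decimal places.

3.81

breed at age 1: R₀ = 0.41 × (5.9 + 0.44 × 7.7) = 0.41 × 9.2880 = 3.8081
delay to age 2: R₀ = 0.41 × (0.59 × 7.7) = 0.41 × 4.5430 = 1.8626
Higher: breed at age 1 (3.8081).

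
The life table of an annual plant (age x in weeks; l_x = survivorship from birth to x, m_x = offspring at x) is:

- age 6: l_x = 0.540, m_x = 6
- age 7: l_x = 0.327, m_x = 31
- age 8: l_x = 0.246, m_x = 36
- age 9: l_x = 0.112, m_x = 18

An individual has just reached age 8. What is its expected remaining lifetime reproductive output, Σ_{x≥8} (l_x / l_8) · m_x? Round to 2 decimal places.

44.20

l_8 = 0.246. Conditional survival from age 8 to x is l_x / l_8.
  x=8: (0.246/0.246) × 36 = 36.0000
  x=9: (0.112/0.246) × 18 = 8.1951
Sum = 36.0000 + 8.1951 = 44.1951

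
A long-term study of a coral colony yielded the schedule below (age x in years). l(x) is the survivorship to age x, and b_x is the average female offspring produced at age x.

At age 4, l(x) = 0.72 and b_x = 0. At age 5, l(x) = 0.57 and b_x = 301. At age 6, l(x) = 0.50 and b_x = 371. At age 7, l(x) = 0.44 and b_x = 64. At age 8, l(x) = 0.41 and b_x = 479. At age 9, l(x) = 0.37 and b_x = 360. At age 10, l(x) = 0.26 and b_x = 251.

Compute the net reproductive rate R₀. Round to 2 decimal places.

780.08

R₀ = Σ l(x) b_x:
  age 4: 0.72 × 0 = 0.0000
  age 5: 0.57 × 301 = 171.5700
  age 6: 0.50 × 371 = 185.5000
  age 7: 0.44 × 64 = 28.1600
  age 8: 0.41 × 479 = 196.3900
  age 9: 0.37 × 360 = 133.2000
  age 10: 0.26 × 251 = 65.2600
R₀ = 0.0000 + 171.5700 + 185.5000 + 28.1600 + 196.3900 + 133.2000 + 65.2600 = 780.0800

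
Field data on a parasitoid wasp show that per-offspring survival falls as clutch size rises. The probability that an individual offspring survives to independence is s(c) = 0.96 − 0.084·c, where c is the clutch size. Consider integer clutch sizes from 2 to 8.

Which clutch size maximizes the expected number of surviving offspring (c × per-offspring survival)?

6

Expected surviving offspring = c × s(c):
  c=2: 2 × 0.792 = 1.584
  c=3: 3 × 0.708 = 2.124
  c=4: 4 × 0.624 = 2.496
  c=5: 5 × 0.540 = 2.700
  c=6: 6 × 0.456 = 2.736
  c=7: 7 × 0.372 = 2.604
  c=8: 8 × 0.288 = 2.304
Maximum at c = 6 (2.736 surviving offspring).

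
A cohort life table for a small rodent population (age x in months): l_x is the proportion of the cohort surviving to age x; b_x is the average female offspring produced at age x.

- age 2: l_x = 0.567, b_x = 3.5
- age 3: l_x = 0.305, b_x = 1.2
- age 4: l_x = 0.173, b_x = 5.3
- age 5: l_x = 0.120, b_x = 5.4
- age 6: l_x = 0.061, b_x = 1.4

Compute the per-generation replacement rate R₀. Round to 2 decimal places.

R₀ = Σ l_x b_x:
  age 2: 0.567 × 3.5 = 1.9845
  age 3: 0.305 × 1.2 = 0.3660
  age 4: 0.173 × 5.3 = 0.9169
  age 5: 0.120 × 5.4 = 0.6480
  age 6: 0.061 × 1.4 = 0.0854
R₀ = 1.9845 + 0.3660 + 0.9169 + 0.6480 + 0.0854 = 4.0008

4.00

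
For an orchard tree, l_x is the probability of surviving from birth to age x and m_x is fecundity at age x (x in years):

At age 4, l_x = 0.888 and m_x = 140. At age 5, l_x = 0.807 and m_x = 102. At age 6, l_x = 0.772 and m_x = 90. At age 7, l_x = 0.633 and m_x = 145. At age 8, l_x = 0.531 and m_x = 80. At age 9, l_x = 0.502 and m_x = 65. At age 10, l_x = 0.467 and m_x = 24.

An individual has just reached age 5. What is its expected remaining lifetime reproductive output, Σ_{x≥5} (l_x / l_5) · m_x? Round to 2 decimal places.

l_5 = 0.807. Conditional survival from age 5 to x is l_x / l_5.
  x=5: (0.807/0.807) × 102 = 102.0000
  x=6: (0.772/0.807) × 90 = 86.0967
  x=7: (0.633/0.807) × 145 = 113.7361
  x=8: (0.531/0.807) × 80 = 52.6394
  x=9: (0.502/0.807) × 65 = 40.4337
  x=10: (0.467/0.807) × 24 = 13.8885
Sum = 102.0000 + 86.0967 + 113.7361 + 52.6394 + 40.4337 + 13.8885 = 408.7943

408.79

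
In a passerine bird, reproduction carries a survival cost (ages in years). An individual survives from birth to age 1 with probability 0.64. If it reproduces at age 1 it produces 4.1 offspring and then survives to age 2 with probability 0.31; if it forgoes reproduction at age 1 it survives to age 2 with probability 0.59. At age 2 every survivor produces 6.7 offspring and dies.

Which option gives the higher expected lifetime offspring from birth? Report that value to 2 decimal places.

3.95

breed at age 1: R₀ = 0.64 × (4.1 + 0.31 × 6.7) = 0.64 × 6.1770 = 3.9533
delay to age 2: R₀ = 0.64 × (0.59 × 6.7) = 0.64 × 3.9530 = 2.5299
Higher: breed at age 1 (3.9533).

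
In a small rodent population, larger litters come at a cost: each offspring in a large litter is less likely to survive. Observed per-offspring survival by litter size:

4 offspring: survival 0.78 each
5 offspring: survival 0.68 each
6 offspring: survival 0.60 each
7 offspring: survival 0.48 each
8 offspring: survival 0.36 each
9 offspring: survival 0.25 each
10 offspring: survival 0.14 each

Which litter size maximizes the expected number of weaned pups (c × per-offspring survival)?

Expected weaned pups = c × s(c):
  c=4: 4 × 0.78 = 3.120
  c=5: 5 × 0.68 = 3.400
  c=6: 6 × 0.60 = 3.600
  c=7: 7 × 0.48 = 3.360
  c=8: 8 × 0.36 = 2.880
  c=9: 9 × 0.25 = 2.250
  c=10: 10 × 0.14 = 1.400
Maximum at c = 6 (3.600 weaned pups).

6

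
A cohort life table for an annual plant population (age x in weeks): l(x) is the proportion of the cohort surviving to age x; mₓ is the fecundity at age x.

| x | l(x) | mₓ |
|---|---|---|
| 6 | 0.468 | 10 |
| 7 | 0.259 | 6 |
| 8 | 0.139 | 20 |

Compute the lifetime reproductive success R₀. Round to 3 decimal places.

R₀ = Σ l(x) mₓ:
  age 6: 0.468 × 10 = 4.6800
  age 7: 0.259 × 6 = 1.5540
  age 8: 0.139 × 20 = 2.7800
R₀ = 4.6800 + 1.5540 + 2.7800 = 9.0140

9.014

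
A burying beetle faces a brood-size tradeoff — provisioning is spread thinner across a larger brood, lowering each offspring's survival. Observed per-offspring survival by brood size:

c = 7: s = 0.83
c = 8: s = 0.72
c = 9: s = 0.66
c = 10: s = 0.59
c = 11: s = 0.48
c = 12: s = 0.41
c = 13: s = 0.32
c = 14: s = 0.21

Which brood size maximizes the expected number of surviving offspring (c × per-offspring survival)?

9

Expected surviving offspring = c × s(c):
  c=7: 7 × 0.83 = 5.810
  c=8: 8 × 0.72 = 5.760
  c=9: 9 × 0.66 = 5.940
  c=10: 10 × 0.59 = 5.900
  c=11: 11 × 0.48 = 5.280
  c=12: 12 × 0.41 = 4.920
  c=13: 13 × 0.32 = 4.160
  c=14: 14 × 0.21 = 2.940
Maximum at c = 9 (5.940 surviving offspring).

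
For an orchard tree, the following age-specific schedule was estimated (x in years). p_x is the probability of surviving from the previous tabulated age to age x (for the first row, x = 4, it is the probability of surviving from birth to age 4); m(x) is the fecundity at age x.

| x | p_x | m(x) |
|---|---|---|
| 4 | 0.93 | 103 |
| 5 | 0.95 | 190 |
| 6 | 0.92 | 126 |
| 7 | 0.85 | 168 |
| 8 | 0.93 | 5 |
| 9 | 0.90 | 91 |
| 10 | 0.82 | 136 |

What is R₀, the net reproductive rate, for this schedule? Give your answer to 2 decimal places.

Survivorship from birth: l_x = p_4·p_5·…·p_x.
  l_4 = 0.93000
  l_5 = 0.88350
  l_6 = 0.81282
  l_7 = 0.69090
  l_8 = 0.64253
  l_9 = 0.57828
  l_10 = 0.47419
R₀ = Σ l_x m(x):
  age 4: 0.93000 × 103 = 95.7900
  age 5: 0.88350 × 190 = 167.8650
  age 6: 0.81282 × 126 = 102.4153
  age 7: 0.69090 × 168 = 116.0712
  age 8: 0.64253 × 5 = 3.2127
  age 9: 0.57828 × 91 = 52.6235
  age 10: 0.47419 × 136 = 64.4898
R₀ = 95.7900 + 167.8650 + 102.4153 + 116.0712 + 3.2127 + 52.6235 + 64.4898 = 602.4675

602.47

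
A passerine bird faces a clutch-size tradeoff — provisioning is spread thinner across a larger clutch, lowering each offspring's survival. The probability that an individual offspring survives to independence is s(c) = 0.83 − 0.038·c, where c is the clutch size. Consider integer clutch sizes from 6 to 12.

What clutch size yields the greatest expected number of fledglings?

11

Expected fledglings = c × s(c):
  c=6: 6 × 0.602 = 3.612
  c=7: 7 × 0.564 = 3.948
  c=8: 8 × 0.526 = 4.208
  c=9: 9 × 0.488 = 4.392
  c=10: 10 × 0.450 = 4.500
  c=11: 11 × 0.412 = 4.532
  c=12: 12 × 0.374 = 4.488
Maximum at c = 11 (4.532 fledglings).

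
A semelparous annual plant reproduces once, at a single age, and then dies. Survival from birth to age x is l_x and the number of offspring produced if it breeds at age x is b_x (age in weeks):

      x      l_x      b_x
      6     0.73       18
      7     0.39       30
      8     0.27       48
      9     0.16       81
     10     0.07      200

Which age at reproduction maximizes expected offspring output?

Expected offspring if breeding at age x = l_x × b_x:
  age 6: 0.73 × 18 = 13.140
  age 7: 0.39 × 30 = 11.700
  age 8: 0.27 × 48 = 12.960
  age 9: 0.16 × 81 = 12.960
  age 10: 0.07 × 200 = 14.000
Maximum at age 10 (14.000).

10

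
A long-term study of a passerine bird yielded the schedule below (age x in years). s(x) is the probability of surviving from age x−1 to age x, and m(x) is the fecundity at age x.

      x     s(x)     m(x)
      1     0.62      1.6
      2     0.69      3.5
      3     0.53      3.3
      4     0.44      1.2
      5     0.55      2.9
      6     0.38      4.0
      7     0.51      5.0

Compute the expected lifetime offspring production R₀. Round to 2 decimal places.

Survivorship from birth: l_x = s_1·s_2·…·s_x.
  l_1 = 0.62000
  l_2 = 0.42780
  l_3 = 0.22673
  l_4 = 0.09976
  l_5 = 0.05487
  l_6 = 0.02085
  l_7 = 0.01063
R₀ = Σ l_x m(x):
  age 1: 0.62000 × 1.6 = 0.9920
  age 2: 0.42780 × 3.5 = 1.4973
  age 3: 0.22673 × 3.3 = 0.7482
  age 4: 0.09976 × 1.2 = 0.1197
  age 5: 0.05487 × 2.9 = 0.1591
  age 6: 0.02085 × 4.0 = 0.0834
  age 7: 0.01063 × 5.0 = 0.0532
R₀ = 0.9920 + 1.4973 + 0.7482 + 0.1197 + 0.1591 + 0.0834 + 0.0532 = 3.6529

3.65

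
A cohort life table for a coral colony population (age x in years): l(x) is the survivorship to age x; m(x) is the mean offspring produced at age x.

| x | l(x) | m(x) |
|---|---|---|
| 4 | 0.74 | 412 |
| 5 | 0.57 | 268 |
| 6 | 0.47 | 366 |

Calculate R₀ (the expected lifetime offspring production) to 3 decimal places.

R₀ = Σ l(x) m(x):
  age 4: 0.74 × 412 = 304.8800
  age 5: 0.57 × 268 = 152.7600
  age 6: 0.47 × 366 = 172.0200
R₀ = 304.8800 + 152.7600 + 172.0200 = 629.6600

629.660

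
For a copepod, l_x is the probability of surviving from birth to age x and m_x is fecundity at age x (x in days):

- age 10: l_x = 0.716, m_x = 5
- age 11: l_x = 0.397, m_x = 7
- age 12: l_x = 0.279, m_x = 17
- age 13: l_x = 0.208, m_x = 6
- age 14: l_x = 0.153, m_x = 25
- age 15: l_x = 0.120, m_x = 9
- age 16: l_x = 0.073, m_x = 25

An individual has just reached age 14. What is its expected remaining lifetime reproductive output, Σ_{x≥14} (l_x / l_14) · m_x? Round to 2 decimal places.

l_14 = 0.153. Conditional survival from age 14 to x is l_x / l_14.
  x=14: (0.153/0.153) × 25 = 25.0000
  x=15: (0.120/0.153) × 9 = 7.0588
  x=16: (0.073/0.153) × 25 = 11.9281
Sum = 25.0000 + 7.0588 + 11.9281 = 43.9869

43.99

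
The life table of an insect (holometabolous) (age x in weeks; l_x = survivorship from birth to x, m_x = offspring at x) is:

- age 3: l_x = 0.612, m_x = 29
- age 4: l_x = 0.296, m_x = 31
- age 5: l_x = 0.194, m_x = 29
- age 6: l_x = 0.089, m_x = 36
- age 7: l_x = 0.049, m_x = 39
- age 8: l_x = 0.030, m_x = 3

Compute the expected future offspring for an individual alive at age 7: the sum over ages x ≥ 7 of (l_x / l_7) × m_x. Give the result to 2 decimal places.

l_7 = 0.049. Conditional survival from age 7 to x is l_x / l_7.
  x=7: (0.049/0.049) × 39 = 39.0000
  x=8: (0.030/0.049) × 3 = 1.8367
Sum = 39.0000 + 1.8367 = 40.8367

40.84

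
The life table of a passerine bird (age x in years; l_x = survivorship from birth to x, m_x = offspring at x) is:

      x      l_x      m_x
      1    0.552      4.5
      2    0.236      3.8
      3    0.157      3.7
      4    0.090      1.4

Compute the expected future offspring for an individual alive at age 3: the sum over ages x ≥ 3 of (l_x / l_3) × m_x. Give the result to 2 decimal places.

l_3 = 0.157. Conditional survival from age 3 to x is l_x / l_3.
  x=3: (0.157/0.157) × 3.7 = 3.7000
  x=4: (0.090/0.157) × 1.4 = 0.8025
Sum = 3.7000 + 0.8025 = 4.5025

4.50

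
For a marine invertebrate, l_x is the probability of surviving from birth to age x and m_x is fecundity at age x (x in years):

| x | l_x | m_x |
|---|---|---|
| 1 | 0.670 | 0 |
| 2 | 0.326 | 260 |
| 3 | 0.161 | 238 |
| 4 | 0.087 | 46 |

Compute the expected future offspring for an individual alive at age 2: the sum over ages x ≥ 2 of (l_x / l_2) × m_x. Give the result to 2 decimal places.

389.82

l_2 = 0.326. Conditional survival from age 2 to x is l_x / l_2.
  x=2: (0.326/0.326) × 260 = 260.0000
  x=3: (0.161/0.326) × 238 = 117.5399
  x=4: (0.087/0.326) × 46 = 12.2761
Sum = 260.0000 + 117.5399 + 12.2761 = 389.8160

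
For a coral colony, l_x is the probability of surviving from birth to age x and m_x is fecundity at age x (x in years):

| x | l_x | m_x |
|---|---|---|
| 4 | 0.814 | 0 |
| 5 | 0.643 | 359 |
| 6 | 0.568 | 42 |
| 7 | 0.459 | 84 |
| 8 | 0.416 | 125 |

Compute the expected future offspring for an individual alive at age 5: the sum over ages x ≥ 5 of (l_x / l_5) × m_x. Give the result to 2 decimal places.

536.93

l_5 = 0.643. Conditional survival from age 5 to x is l_x / l_5.
  x=5: (0.643/0.643) × 359 = 359.0000
  x=6: (0.568/0.643) × 42 = 37.1011
  x=7: (0.459/0.643) × 84 = 59.9627
  x=8: (0.416/0.643) × 125 = 80.8709
Sum = 359.0000 + 37.1011 + 59.9627 + 80.8709 = 536.9347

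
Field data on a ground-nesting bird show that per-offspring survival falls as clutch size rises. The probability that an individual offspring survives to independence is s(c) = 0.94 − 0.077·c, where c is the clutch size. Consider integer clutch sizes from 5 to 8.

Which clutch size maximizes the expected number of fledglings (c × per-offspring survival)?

Expected fledglings = c × s(c):
  c=5: 5 × 0.555 = 2.775
  c=6: 6 × 0.478 = 2.868
  c=7: 7 × 0.401 = 2.807
  c=8: 8 × 0.324 = 2.592
Maximum at c = 6 (2.868 fledglings).

6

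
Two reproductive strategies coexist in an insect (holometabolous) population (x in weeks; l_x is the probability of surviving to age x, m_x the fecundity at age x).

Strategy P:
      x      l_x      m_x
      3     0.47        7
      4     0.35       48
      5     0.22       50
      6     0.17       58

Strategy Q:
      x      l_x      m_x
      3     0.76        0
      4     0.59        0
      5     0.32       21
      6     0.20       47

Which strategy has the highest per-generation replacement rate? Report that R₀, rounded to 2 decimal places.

40.95

Strategy P: R₀ = 0.47×7 + 0.35×48 + 0.22×50 + 0.17×58 = 40.9500
Strategy Q: R₀ = 0.76×0 + 0.59×0 + 0.32×21 + 0.20×47 = 16.1200
Highest R₀: strategy P with 40.9500.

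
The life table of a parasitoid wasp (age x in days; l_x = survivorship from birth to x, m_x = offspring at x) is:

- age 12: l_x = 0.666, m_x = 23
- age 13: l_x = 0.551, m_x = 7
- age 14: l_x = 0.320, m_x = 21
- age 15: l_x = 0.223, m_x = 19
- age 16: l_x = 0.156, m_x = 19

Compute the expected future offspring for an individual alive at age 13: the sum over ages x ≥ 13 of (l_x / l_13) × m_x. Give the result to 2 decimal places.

l_13 = 0.551. Conditional survival from age 13 to x is l_x / l_13.
  x=13: (0.551/0.551) × 7 = 7.0000
  x=14: (0.320/0.551) × 21 = 12.1960
  x=15: (0.223/0.551) × 19 = 7.6897
  x=16: (0.156/0.551) × 19 = 5.3793
Sum = 7.0000 + 12.1960 + 7.6897 + 5.3793 = 32.2650

32.26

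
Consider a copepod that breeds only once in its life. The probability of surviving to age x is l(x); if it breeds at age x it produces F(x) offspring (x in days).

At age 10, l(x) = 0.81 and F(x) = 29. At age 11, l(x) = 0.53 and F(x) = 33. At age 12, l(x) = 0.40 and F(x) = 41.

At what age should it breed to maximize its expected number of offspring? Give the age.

Expected offspring if breeding at age x = l(x) × F(x):
  age 10: 0.81 × 29 = 23.490
  age 11: 0.53 × 33 = 17.490
  age 12: 0.40 × 41 = 16.400
Maximum at age 10 (23.490).

10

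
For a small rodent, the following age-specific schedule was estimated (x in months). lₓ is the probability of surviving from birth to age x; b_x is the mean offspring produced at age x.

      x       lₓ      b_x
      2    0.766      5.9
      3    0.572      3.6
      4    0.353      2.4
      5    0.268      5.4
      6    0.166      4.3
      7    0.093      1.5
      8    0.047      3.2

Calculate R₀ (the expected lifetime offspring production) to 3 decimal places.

R₀ = Σ lₓ b_x:
  age 2: 0.766 × 5.9 = 4.5194
  age 3: 0.572 × 3.6 = 2.0592
  age 4: 0.353 × 2.4 = 0.8472
  age 5: 0.268 × 5.4 = 1.4472
  age 6: 0.166 × 4.3 = 0.7138
  age 7: 0.093 × 1.5 = 0.1395
  age 8: 0.047 × 3.2 = 0.1504
R₀ = 4.5194 + 2.0592 + 0.8472 + 1.4472 + 0.7138 + 0.1395 + 0.1504 = 9.8767

9.877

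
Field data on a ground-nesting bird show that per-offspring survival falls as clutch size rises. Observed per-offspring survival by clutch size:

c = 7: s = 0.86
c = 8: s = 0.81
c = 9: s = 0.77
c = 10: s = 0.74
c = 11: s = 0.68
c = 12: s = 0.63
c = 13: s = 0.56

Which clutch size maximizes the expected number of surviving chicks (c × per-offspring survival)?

Expected surviving chicks = c × s(c):
  c=7: 7 × 0.86 = 6.020
  c=8: 8 × 0.81 = 6.480
  c=9: 9 × 0.77 = 6.930
  c=10: 10 × 0.74 = 7.400
  c=11: 11 × 0.68 = 7.480
  c=12: 12 × 0.63 = 7.560
  c=13: 13 × 0.56 = 7.280
Maximum at c = 12 (7.560 surviving chicks).

12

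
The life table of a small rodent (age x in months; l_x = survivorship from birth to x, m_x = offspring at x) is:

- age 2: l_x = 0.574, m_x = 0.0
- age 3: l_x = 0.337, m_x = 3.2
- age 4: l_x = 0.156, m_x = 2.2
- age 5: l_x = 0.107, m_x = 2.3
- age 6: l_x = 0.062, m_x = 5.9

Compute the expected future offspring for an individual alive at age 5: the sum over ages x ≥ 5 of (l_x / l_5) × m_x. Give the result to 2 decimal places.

l_5 = 0.107. Conditional survival from age 5 to x is l_x / l_5.
  x=5: (0.107/0.107) × 2.3 = 2.3000
  x=6: (0.062/0.107) × 5.9 = 3.4187
Sum = 2.3000 + 3.4187 = 5.7187

5.72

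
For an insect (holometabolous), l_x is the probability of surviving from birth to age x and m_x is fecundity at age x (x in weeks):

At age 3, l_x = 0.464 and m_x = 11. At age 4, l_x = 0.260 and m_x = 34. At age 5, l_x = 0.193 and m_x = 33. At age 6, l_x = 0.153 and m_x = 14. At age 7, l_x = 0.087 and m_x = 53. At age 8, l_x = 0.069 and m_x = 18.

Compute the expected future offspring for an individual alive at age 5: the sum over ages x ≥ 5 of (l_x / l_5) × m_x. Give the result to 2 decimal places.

l_5 = 0.193. Conditional survival from age 5 to x is l_x / l_5.
  x=5: (0.193/0.193) × 33 = 33.0000
  x=6: (0.153/0.193) × 14 = 11.0984
  x=7: (0.087/0.193) × 53 = 23.8912
  x=8: (0.069/0.193) × 18 = 6.4352
Sum = 33.0000 + 11.0984 + 23.8912 + 6.4352 = 74.4249

74.42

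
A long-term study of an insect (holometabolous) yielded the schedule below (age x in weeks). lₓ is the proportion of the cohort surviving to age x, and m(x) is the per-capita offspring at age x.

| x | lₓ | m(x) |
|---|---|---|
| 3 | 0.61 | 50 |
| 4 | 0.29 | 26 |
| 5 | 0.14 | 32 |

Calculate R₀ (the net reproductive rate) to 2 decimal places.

42.52

R₀ = Σ lₓ m(x):
  age 3: 0.61 × 50 = 30.5000
  age 4: 0.29 × 26 = 7.5400
  age 5: 0.14 × 32 = 4.4800
R₀ = 30.5000 + 7.5400 + 4.4800 = 42.5200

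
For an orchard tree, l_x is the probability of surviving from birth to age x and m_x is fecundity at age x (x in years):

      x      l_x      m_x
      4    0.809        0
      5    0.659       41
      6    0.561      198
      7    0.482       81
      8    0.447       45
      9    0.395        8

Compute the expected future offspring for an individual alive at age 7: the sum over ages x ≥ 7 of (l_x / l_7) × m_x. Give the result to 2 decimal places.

l_7 = 0.482. Conditional survival from age 7 to x is l_x / l_7.
  x=7: (0.482/0.482) × 81 = 81.0000
  x=8: (0.447/0.482) × 45 = 41.7324
  x=9: (0.395/0.482) × 8 = 6.5560
Sum = 81.0000 + 41.7324 + 6.5560 = 129.2884

129.29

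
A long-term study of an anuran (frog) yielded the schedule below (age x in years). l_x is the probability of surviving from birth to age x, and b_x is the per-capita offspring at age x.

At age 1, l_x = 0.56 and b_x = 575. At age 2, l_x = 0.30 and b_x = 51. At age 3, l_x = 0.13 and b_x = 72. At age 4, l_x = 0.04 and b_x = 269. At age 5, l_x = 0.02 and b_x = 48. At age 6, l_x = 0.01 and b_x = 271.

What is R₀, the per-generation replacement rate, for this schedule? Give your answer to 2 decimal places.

361.09

R₀ = Σ l_x b_x:
  age 1: 0.56 × 575 = 322.0000
  age 2: 0.30 × 51 = 15.3000
  age 3: 0.13 × 72 = 9.3600
  age 4: 0.04 × 269 = 10.7600
  age 5: 0.02 × 48 = 0.9600
  age 6: 0.01 × 271 = 2.7100
R₀ = 322.0000 + 15.3000 + 9.3600 + 10.7600 + 0.9600 + 2.7100 = 361.0900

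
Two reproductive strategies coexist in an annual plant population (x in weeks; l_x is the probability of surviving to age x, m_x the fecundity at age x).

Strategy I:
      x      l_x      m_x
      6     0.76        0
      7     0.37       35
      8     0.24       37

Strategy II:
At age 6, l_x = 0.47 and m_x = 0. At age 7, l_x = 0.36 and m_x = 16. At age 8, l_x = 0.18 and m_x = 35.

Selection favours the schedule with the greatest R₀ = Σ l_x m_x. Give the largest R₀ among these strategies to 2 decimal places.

Strategy I: R₀ = 0.76×0 + 0.37×35 + 0.24×37 = 21.8300
Strategy II: R₀ = 0.47×0 + 0.36×16 + 0.18×35 = 12.0600
Highest R₀: strategy I with 21.8300.

21.83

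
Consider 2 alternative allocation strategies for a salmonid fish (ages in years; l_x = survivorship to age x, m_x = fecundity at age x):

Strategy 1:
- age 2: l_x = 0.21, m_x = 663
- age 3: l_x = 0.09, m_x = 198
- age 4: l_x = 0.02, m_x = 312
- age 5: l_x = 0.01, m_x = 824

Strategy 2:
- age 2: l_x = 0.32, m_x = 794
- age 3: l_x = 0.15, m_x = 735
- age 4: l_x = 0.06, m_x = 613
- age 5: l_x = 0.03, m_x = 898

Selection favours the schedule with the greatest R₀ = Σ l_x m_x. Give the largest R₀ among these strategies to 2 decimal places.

Strategy 1: R₀ = 0.21×663 + 0.09×198 + 0.02×312 + 0.01×824 = 171.5300
Strategy 2: R₀ = 0.32×794 + 0.15×735 + 0.06×613 + 0.03×898 = 428.0500
Highest R₀: strategy 2 with 428.0500.

428.05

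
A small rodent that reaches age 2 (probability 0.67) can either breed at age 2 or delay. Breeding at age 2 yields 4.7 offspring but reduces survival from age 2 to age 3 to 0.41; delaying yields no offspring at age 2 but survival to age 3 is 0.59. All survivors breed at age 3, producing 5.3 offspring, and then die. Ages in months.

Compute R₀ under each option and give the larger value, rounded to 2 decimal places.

4.60

breed at age 2: R₀ = 0.67 × (4.7 + 0.41 × 5.3) = 0.67 × 6.8730 = 4.6049
delay to age 3: R₀ = 0.67 × (0.59 × 5.3) = 0.67 × 3.1270 = 2.0951
Higher: breed at age 2 (4.6049).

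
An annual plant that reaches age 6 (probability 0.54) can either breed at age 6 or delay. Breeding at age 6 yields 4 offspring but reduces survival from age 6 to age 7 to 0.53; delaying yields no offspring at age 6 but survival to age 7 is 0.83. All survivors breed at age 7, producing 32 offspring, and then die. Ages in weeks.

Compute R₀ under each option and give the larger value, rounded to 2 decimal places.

breed at age 6: R₀ = 0.54 × (4 + 0.53 × 32) = 0.54 × 20.9600 = 11.3184
delay to age 7: R₀ = 0.54 × (0.83 × 32) = 0.54 × 26.5600 = 14.3424
Higher: delay to age 7 (14.3424).

14.34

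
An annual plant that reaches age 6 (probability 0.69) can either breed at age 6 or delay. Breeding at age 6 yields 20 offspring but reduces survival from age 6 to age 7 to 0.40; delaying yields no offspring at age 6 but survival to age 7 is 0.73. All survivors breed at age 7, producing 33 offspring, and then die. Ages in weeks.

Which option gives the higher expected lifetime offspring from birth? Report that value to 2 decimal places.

22.91

breed at age 6: R₀ = 0.69 × (20 + 0.40 × 33) = 0.69 × 33.2000 = 22.9080
delay to age 7: R₀ = 0.69 × (0.73 × 33) = 0.69 × 24.0900 = 16.6221
Higher: breed at age 6 (22.9080).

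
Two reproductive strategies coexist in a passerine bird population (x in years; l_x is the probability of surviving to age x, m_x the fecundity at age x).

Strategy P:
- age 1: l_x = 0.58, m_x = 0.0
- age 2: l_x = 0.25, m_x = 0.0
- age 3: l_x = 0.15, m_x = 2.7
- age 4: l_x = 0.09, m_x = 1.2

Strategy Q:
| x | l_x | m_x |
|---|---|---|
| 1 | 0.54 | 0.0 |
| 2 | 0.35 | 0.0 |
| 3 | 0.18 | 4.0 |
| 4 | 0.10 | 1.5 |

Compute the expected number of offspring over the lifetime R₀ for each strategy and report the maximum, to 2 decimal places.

0.87

Strategy P: R₀ = 0.58×0.0 + 0.25×0.0 + 0.15×2.7 + 0.09×1.2 = 0.5130
Strategy Q: R₀ = 0.54×0.0 + 0.35×0.0 + 0.18×4.0 + 0.10×1.5 = 0.8700
Highest R₀: strategy Q with 0.8700.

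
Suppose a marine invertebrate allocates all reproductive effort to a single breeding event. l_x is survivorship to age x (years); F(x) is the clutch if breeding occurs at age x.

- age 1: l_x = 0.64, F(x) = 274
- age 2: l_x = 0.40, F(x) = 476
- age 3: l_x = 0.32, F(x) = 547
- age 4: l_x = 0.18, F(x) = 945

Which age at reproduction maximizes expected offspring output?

Expected offspring if breeding at age x = l_x × F(x):
  age 1: 0.64 × 274 = 175.360
  age 2: 0.40 × 476 = 190.400
  age 3: 0.32 × 547 = 175.040
  age 4: 0.18 × 945 = 170.100
Maximum at age 2 (190.400).

2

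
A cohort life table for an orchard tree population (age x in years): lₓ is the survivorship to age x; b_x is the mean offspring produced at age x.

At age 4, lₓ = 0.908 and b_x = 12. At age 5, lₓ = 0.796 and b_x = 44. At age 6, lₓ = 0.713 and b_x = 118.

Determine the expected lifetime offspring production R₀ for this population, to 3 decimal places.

130.054

R₀ = Σ lₓ b_x:
  age 4: 0.908 × 12 = 10.8960
  age 5: 0.796 × 44 = 35.0240
  age 6: 0.713 × 118 = 84.1340
R₀ = 10.8960 + 35.0240 + 84.1340 = 130.0540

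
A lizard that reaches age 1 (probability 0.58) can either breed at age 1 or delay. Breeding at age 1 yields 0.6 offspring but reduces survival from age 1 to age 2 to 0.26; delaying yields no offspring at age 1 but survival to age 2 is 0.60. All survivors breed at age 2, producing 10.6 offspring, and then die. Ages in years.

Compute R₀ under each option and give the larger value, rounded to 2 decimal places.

3.69

breed at age 1: R₀ = 0.58 × (0.6 + 0.26 × 10.6) = 0.58 × 3.3560 = 1.9465
delay to age 2: R₀ = 0.58 × (0.60 × 10.6) = 0.58 × 6.3600 = 3.6888
Higher: delay to age 2 (3.6888).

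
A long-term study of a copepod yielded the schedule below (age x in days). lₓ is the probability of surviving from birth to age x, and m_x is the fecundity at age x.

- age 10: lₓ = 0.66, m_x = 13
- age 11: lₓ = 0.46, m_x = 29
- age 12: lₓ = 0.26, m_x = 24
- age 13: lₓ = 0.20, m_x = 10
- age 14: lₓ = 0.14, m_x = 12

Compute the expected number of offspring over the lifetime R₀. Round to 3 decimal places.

R₀ = Σ lₓ m_x:
  age 10: 0.66 × 13 = 8.5800
  age 11: 0.46 × 29 = 13.3400
  age 12: 0.26 × 24 = 6.2400
  age 13: 0.20 × 10 = 2.0000
  age 14: 0.14 × 12 = 1.6800
R₀ = 8.5800 + 13.3400 + 6.2400 + 2.0000 + 1.6800 = 31.8400

31.840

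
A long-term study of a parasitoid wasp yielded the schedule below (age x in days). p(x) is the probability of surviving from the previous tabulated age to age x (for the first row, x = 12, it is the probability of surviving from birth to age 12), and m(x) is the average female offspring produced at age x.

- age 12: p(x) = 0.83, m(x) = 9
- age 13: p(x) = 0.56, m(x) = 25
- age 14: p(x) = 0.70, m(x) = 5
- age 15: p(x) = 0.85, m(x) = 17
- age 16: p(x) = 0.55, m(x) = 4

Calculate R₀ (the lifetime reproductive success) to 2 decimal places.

Survivorship from birth: l_x = p_12·p_13·…·p_x.
  l_12 = 0.83000
  l_13 = 0.46480
  l_14 = 0.32536
  l_15 = 0.27656
  l_16 = 0.15211
R₀ = Σ l_x m(x):
  age 12: 0.83000 × 9 = 7.4700
  age 13: 0.46480 × 25 = 11.6200
  age 14: 0.32536 × 5 = 1.6268
  age 15: 0.27656 × 17 = 4.7015
  age 16: 0.15211 × 4 = 0.6084
R₀ = 7.4700 + 11.6200 + 1.6268 + 4.7015 + 0.6084 = 26.0268

26.03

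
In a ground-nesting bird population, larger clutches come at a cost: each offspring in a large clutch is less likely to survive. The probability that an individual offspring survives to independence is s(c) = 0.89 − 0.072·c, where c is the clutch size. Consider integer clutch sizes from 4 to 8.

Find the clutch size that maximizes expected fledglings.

Expected fledglings = c × s(c):
  c=4: 4 × 0.602 = 2.408
  c=5: 5 × 0.530 = 2.650
  c=6: 6 × 0.458 = 2.748
  c=7: 7 × 0.386 = 2.702
  c=8: 8 × 0.314 = 2.512
Maximum at c = 6 (2.748 fledglings).

6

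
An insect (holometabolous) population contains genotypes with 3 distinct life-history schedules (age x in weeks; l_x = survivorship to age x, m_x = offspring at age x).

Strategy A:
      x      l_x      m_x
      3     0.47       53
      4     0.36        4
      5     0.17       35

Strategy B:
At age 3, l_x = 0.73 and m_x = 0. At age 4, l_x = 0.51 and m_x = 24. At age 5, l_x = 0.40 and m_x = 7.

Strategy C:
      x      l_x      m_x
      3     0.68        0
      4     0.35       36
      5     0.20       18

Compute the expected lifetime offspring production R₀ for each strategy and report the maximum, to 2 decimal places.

Strategy A: R₀ = 0.47×53 + 0.36×4 + 0.17×35 = 32.3000
Strategy B: R₀ = 0.73×0 + 0.51×24 + 0.40×7 = 15.0400
Strategy C: R₀ = 0.68×0 + 0.35×36 + 0.20×18 = 16.2000
Highest R₀: strategy A with 32.3000.

32.30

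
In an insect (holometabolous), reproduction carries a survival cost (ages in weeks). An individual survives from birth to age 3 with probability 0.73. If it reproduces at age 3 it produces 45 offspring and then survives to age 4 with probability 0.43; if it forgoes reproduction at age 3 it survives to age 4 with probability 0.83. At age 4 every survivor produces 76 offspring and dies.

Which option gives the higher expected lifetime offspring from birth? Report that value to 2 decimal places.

56.71

breed at age 3: R₀ = 0.73 × (45 + 0.43 × 76) = 0.73 × 77.6800 = 56.7064
delay to age 4: R₀ = 0.73 × (0.83 × 76) = 0.73 × 63.0800 = 46.0484
Higher: breed at age 3 (56.7064).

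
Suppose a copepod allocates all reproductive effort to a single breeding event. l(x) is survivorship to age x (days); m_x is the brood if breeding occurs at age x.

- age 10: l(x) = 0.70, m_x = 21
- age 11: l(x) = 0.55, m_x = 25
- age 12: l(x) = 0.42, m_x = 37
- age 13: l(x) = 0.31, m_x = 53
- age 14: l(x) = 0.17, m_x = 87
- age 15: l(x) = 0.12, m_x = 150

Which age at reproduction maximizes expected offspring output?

Expected offspring if breeding at age x = l(x) × m_x:
  age 10: 0.70 × 21 = 14.700
  age 11: 0.55 × 25 = 13.750
  age 12: 0.42 × 37 = 15.540
  age 13: 0.31 × 53 = 16.430
  age 14: 0.17 × 87 = 14.790
  age 15: 0.12 × 150 = 18.000
Maximum at age 15 (18.000).

15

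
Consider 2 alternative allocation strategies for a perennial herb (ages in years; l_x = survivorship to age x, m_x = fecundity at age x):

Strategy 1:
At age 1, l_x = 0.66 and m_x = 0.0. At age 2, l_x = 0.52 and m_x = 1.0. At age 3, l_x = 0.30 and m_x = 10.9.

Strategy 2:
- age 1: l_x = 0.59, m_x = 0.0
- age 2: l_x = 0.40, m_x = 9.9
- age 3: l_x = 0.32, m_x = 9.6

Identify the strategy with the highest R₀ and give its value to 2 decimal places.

7.03

Strategy 1: R₀ = 0.66×0.0 + 0.52×1.0 + 0.30×10.9 = 3.7900
Strategy 2: R₀ = 0.59×0.0 + 0.40×9.9 + 0.32×9.6 = 7.0320
Highest R₀: strategy 2 with 7.0320.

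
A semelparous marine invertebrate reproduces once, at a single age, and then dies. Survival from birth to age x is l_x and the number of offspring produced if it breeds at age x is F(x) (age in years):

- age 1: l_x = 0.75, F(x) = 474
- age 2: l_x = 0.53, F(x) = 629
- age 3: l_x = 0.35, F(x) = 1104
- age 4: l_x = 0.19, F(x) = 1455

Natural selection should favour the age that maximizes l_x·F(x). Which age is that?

3

Expected offspring if breeding at age x = l_x × F(x):
  age 1: 0.75 × 474 = 355.500
  age 2: 0.53 × 629 = 333.370
  age 3: 0.35 × 1104 = 386.400
  age 4: 0.19 × 1455 = 276.450
Maximum at age 3 (386.400).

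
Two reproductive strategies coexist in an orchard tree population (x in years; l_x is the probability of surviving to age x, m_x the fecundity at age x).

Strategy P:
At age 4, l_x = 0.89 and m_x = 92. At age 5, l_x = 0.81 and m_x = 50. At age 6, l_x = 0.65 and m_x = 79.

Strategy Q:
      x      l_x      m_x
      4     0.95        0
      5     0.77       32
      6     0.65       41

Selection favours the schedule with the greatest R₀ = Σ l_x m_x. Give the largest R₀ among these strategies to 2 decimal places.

Strategy P: R₀ = 0.89×92 + 0.81×50 + 0.65×79 = 173.7300
Strategy Q: R₀ = 0.95×0 + 0.77×32 + 0.65×41 = 51.2900
Highest R₀: strategy P with 173.7300.

173.73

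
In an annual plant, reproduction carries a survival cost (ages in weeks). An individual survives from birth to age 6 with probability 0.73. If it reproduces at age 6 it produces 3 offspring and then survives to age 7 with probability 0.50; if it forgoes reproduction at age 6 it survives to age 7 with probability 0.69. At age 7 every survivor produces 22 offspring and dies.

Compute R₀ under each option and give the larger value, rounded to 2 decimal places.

11.08

breed at age 6: R₀ = 0.73 × (3 + 0.50 × 22) = 0.73 × 14.0000 = 10.2200
delay to age 7: R₀ = 0.73 × (0.69 × 22) = 0.73 × 15.1800 = 11.0814
Higher: delay to age 7 (11.0814).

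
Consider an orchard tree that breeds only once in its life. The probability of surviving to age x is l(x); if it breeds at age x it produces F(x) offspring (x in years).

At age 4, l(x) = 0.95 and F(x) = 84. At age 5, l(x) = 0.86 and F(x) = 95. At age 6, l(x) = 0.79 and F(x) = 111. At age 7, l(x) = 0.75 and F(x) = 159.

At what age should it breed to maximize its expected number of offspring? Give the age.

Expected offspring if breeding at age x = l(x) × F(x):
  age 4: 0.95 × 84 = 79.800
  age 5: 0.86 × 95 = 81.700
  age 6: 0.79 × 111 = 87.690
  age 7: 0.75 × 159 = 119.250
Maximum at age 7 (119.250).

7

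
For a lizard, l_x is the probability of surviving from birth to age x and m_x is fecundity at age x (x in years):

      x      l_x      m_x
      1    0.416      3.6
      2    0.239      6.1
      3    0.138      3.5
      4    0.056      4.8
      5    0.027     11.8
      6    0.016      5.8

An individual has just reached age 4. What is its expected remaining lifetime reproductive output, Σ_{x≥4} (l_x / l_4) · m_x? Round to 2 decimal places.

12.15

l_4 = 0.056. Conditional survival from age 4 to x is l_x / l_4.
  x=4: (0.056/0.056) × 4.8 = 4.8000
  x=5: (0.027/0.056) × 11.8 = 5.6893
  x=6: (0.016/0.056) × 5.8 = 1.6571
Sum = 4.8000 + 5.6893 + 1.6571 = 12.1464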